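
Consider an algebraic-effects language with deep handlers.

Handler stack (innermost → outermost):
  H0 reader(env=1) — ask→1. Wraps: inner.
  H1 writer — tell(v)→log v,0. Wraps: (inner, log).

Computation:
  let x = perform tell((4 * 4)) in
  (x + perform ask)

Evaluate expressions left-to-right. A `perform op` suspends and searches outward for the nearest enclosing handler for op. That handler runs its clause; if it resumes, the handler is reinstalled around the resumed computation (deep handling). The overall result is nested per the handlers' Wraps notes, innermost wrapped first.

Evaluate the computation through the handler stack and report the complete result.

Answer: (1, (16))

Working:
tell(16) @ H1 ⇒ log+=16
ask @ H0 ⇒ 1
H0 returns 1
H1 returns (1, (16))
= (1, (16))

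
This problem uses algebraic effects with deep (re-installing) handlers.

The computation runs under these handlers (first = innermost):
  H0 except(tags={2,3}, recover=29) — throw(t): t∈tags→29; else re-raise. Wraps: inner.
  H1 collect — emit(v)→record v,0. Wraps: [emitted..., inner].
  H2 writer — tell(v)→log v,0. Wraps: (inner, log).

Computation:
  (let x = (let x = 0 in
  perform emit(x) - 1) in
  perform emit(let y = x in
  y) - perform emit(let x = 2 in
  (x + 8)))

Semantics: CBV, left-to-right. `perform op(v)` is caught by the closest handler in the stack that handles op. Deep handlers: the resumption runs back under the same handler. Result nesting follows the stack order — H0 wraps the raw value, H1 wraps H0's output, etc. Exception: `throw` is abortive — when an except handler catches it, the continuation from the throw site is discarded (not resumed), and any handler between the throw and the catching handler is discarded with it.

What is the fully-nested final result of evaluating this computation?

Evaluation trace:
emit(0) @ H1 ⇒ out+=0
emit(-1) @ H1 ⇒ out+=-1
emit(10) @ H1 ⇒ out+=10
H0 returns 0
H1 returns [0, -1, 10, 0]
H2 returns ([0, -1, 10, 0], ())
= ([0, -1, 10, 0], ())

Answer: ([0, -1, 10, 0], ())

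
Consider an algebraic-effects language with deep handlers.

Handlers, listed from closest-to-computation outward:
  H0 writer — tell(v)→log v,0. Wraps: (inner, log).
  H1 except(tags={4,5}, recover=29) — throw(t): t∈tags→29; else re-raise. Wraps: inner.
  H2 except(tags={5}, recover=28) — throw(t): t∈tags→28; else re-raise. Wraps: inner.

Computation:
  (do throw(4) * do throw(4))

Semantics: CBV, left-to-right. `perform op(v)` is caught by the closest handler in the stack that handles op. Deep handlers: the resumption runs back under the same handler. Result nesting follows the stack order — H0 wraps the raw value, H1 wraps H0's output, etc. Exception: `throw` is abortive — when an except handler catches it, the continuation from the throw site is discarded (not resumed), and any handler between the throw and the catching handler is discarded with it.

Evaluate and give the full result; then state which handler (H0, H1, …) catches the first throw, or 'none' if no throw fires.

Evaluation trace:
throw(4) @ H1 caught ⇒ 29
H2 returns 29
= 29

Answer: 29 ; first throw caught by: H1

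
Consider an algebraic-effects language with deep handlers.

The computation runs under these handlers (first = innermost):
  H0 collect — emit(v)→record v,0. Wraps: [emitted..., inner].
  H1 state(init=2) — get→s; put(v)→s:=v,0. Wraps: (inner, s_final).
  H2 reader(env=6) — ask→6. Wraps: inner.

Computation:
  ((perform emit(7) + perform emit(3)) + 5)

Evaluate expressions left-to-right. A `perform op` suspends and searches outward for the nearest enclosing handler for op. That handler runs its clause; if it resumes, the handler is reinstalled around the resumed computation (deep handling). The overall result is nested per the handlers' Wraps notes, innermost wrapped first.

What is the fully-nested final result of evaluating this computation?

Answer: ([7, 3, 5], 2)

Evaluation trace:
emit(7) @ H0 ⇒ out+=7
emit(3) @ H0 ⇒ out+=3
H0 returns [7, 3, 5]
H1 returns ([7, 3, 5], 2)
H2 returns ([7, 3, 5], 2)
= ([7, 3, 5], 2)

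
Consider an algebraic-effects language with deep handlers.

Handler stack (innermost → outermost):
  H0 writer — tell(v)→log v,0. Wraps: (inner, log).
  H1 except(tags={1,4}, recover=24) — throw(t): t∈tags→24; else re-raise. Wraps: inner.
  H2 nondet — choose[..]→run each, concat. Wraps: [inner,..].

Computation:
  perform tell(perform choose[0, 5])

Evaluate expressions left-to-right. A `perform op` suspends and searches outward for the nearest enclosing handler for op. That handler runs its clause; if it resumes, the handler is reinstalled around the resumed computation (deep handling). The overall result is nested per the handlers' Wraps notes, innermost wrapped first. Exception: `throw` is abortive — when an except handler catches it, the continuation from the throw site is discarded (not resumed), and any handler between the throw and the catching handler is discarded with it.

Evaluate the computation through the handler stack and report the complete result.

Evaluation trace:
choose[0, 5] @ H2
  branch[0] choose=0:
    tell(0) @ H0 ⇒ log+=0
    H0 returns (0, (0))
    H1 returns (0, (0))
    H2 returns [(0, (0))]
  branch[1] choose=5:
    tell(5) @ H0 ⇒ log+=5
    H0 returns (0, (5))
    H1 returns (0, (5))
    H2 returns [(0, (5))]
= [(0, (0)), (0, (5))]

Answer: [(0, (0)), (0, (5))]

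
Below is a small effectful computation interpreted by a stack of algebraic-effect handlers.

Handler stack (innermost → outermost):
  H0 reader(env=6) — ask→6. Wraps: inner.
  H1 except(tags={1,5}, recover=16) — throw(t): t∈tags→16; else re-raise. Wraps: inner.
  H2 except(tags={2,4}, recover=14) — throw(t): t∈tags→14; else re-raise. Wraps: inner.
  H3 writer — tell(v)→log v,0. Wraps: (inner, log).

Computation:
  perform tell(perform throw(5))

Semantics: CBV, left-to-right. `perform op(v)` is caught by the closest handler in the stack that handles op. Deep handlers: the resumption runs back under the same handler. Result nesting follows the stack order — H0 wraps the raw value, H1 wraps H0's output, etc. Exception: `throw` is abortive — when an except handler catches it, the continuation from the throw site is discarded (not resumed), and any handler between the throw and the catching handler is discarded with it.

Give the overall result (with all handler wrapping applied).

Answer: (16, ())

Evaluation trace:
throw(5) @ H1 caught ⇒ 16
H2 returns 16
H3 returns (16, ())
= (16, ())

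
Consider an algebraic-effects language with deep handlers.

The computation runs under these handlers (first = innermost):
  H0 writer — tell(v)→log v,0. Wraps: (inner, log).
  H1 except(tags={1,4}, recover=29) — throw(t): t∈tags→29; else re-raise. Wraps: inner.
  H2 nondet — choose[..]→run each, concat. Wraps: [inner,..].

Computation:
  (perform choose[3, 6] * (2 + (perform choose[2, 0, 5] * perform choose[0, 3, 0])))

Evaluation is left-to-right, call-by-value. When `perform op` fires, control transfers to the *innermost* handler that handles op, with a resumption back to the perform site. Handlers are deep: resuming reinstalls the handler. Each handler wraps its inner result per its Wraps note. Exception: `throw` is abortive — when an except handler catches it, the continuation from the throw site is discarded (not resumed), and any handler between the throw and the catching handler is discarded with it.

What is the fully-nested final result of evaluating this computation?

Answer: [(6, ()), (24, ()), (6, ()), (6, ()), (6, ()), (6, ()), (6, ()), (51, ()), (6, ()), (12, ()), (48, ()), (12, ()), (12, ()), (12, ()), (12, ()), (12, ()), (102, ()), (12, ())]

Working:
choose[3, 6] @ H2
  branch[0] choose=3:
    choose[2, 0, 5] @ H2
      branch[0] choose=2:
        choose[0, 3, 0] @ H2
          branch[0] choose=0:
            H0 returns (6, ())
            H1 returns (6, ())
            H2 returns [(6, ())]
          branch[1] choose=3:
            H0 returns (24, ())
            H1 returns (24, ())
            H2 returns [(24, ())]
          branch[2] choose=0:
            H0 returns (6, ())
            H1 returns (6, ())
            H2 returns [(6, ())]
      branch[1] choose=0:
        choose[0, 3, 0] @ H2
          branch[0] choose=0:
            H0 returns (6, ())
            H1 returns (6, ())
            H2 returns [(6, ())]
          branch[1] choose=3:
            H0 returns (6, ())
            H1 returns (6, ())
            H2 returns [(6, ())]
          branch[2] choose=0:
            H0 returns (6, ())
            H1 returns (6, ())
            H2 returns [(6, ())]
      branch[2] choose=5:
        choose[0, 3, 0] @ H2
          branch[0] choose=0:
            H0 returns (6, ())
            H1 returns (6, ())
            H2 returns [(6, ())]
          branch[1] choose=3:
            H0 returns (51, ())
            H1 returns (51, ())
            H2 returns [(51, ())]
          branch[2] choose=0:
            H0 returns (6, ())
            H1 returns (6, ())
            H2 returns [(6, ())]
  branch[1] choose=6:
    choose[2, 0, 5] @ H2
      branch[0] choose=2:
        choose[0, 3, 0] @ H2
          branch[0] choose=0:
            H0 returns (12, ())
            H1 returns (12, ())
            H2 returns [(12, ())]
          branch[1] choose=3:
            H0 returns (48, ())
            H1 returns (48, ())
            H2 returns [(48, ())]
          branch[2] choose=0:
            H0 returns (12, ())
            H1 returns (12, ())
            H2 returns [(12, ())]
      branch[1] choose=0:
        choose[0, 3, 0] @ H2
          branch[0] choose=0:
            H0 returns (12, ())
            H1 returns (12, ())
            H2 returns [(12, ())]
          branch[1] choose=3:
            H0 returns (12, ())
            H1 returns (12, ())
            H2 returns [(12, ())]
          branch[2] choose=0:
            H0 returns (12, ())
            H1 returns (12, ())
            H2 returns [(12, ())]
      branch[2] choose=5:
        choose[0, 3, 0] @ H2
          branch[0] choose=0:
            H0 returns (12, ())
            H1 returns (12, ())
            H2 returns [(12, ())]
          branch[1] choose=3:
            H0 returns (102, ())
            H1 returns (102, ())
            H2 returns [(102, ())]
          branch[2] choose=0:
            H0 returns (12, ())
            H1 returns (12, ())
            H2 returns [(12, ())]
= [(6, ()), (24, ()), (6, ()), (6, ()), (6, ()), (6, ()), (6, ()), (51, ()), (6, ()), (12, ()), (48, ()), (12, ()), (12, ()), (12, ()), (12, ()), (12, ()), (102, ()), (12, ())]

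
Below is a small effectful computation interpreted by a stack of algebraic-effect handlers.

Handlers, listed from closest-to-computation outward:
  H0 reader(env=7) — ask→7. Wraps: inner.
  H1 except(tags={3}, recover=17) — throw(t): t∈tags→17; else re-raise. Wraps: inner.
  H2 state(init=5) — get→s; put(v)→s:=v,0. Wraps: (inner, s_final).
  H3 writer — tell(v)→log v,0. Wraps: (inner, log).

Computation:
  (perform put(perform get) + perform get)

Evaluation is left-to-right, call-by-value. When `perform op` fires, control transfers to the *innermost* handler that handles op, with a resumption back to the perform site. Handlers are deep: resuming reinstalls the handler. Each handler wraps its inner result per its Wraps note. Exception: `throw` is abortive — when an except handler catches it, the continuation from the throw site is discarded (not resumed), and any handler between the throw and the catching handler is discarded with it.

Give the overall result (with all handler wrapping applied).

Answer: ((5, 5), ())

Step-by-step:
get @ H2 ⇒ 5
put(5) @ H2 ⇒ s:=5
get @ H2 ⇒ 5
H0 returns 5
H1 returns 5
H2 returns (5, 5)
H3 returns ((5, 5), ())
= ((5, 5), ())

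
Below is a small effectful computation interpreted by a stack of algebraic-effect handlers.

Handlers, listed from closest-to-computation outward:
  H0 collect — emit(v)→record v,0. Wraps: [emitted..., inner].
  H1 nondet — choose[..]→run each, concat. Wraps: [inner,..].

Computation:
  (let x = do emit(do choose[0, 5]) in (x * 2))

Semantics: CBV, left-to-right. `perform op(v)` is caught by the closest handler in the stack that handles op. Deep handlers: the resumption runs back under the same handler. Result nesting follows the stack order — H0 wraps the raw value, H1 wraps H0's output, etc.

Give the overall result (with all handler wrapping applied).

Answer: [[0, 0], [5, 0]]

Working:
choose[0, 5] @ H1
  branch[0] choose=0:
    emit(0) @ H0 ⇒ out+=0
    H0 returns [0, 0]
    H1 returns [[0, 0]]
  branch[1] choose=5:
    emit(5) @ H0 ⇒ out+=5
    H0 returns [5, 0]
    H1 returns [[5, 0]]
= [[0, 0], [5, 0]]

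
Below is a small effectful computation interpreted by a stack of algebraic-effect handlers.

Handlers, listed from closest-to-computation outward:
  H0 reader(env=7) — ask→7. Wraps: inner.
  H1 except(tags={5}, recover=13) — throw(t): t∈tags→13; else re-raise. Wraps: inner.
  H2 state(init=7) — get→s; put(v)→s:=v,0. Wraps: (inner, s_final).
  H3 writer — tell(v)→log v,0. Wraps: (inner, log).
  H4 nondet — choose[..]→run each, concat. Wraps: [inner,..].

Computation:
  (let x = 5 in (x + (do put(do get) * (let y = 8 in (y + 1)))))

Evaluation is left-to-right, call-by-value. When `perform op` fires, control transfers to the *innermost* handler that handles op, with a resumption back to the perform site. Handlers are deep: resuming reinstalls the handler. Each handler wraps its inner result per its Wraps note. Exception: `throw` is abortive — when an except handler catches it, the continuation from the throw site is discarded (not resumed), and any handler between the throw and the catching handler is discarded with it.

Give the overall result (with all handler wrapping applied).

Evaluation trace:
get @ H2 ⇒ 7
put(7) @ H2 ⇒ s:=7
H0 returns 5
H1 returns 5
H2 returns (5, 7)
H3 returns ((5, 7), ())
H4 returns [((5, 7), ())]
= [((5, 7), ())]

Answer: [((5, 7), ())]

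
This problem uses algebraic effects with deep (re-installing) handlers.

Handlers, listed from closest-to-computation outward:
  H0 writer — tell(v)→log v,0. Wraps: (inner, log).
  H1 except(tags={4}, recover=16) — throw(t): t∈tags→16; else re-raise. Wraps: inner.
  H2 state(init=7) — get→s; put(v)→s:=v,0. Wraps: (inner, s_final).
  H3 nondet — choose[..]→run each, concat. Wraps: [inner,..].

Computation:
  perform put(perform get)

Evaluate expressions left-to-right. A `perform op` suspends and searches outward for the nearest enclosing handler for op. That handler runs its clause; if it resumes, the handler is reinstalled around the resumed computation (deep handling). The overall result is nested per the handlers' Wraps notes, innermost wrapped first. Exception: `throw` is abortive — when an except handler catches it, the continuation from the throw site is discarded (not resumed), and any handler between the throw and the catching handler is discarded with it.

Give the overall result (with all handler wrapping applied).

Working:
get @ H2 ⇒ 7
put(7) @ H2 ⇒ s:=7
H0 returns (0, ())
H1 returns (0, ())
H2 returns ((0, ()), 7)
H3 returns [((0, ()), 7)]
= [((0, ()), 7)]

Answer: [((0, ()), 7)]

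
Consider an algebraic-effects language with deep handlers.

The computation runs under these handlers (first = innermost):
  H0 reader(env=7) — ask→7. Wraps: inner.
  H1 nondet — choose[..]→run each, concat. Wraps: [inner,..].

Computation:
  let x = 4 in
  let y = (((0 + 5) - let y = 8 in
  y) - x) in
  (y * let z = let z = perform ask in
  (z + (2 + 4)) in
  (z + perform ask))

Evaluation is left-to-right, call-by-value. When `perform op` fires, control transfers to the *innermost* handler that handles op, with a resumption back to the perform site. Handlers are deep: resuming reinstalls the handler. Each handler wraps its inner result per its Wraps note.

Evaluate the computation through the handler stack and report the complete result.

Working:
ask @ H0 ⇒ 7
ask @ H0 ⇒ 7
H0 returns -140
H1 returns [-140]
= [-140]

Answer: [-140]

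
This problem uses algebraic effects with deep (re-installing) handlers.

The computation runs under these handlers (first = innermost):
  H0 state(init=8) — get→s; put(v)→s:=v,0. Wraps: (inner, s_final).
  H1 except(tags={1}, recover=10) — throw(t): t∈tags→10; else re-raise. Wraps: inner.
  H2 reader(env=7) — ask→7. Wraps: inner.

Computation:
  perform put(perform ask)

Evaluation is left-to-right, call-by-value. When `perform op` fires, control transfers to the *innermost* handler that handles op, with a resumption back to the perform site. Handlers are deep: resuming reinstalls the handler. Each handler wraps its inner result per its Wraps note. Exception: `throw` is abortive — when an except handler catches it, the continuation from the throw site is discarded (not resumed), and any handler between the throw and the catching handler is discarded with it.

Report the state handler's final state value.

Answer: 7

Evaluation trace:
ask @ H2 ⇒ 7
put(7) @ H0 ⇒ s:=7
H0 returns (0, 7)
H1 returns (0, 7)
H2 returns (0, 7)
= (0, 7)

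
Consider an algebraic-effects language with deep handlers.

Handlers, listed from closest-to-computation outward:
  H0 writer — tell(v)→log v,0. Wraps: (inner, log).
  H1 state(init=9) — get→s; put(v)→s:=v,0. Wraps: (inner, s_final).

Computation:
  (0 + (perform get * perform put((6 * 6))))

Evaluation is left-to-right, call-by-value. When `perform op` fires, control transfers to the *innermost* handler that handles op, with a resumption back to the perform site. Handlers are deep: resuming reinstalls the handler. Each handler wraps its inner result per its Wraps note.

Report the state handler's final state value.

Answer: 36

Working:
get @ H1 ⇒ 9
put(36) @ H1 ⇒ s:=36
H0 returns (0, ())
H1 returns ((0, ()), 36)
= ((0, ()), 36)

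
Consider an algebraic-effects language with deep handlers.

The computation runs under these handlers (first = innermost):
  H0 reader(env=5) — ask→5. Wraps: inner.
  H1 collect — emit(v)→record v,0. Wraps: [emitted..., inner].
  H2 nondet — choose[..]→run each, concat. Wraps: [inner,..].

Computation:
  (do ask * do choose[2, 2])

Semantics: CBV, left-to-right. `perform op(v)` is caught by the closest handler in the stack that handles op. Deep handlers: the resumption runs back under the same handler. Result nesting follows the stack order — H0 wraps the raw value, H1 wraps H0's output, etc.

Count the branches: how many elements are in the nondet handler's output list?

Answer: 2

Working:
ask @ H0 ⇒ 5
choose[2, 2] @ H2
  branch[0] choose=2:
    H0 returns 10
    H1 returns [10]
    H2 returns [[10]]
  branch[1] choose=2:
    H0 returns 10
    H1 returns [10]
    H2 returns [[10]]
= [[10], [10]]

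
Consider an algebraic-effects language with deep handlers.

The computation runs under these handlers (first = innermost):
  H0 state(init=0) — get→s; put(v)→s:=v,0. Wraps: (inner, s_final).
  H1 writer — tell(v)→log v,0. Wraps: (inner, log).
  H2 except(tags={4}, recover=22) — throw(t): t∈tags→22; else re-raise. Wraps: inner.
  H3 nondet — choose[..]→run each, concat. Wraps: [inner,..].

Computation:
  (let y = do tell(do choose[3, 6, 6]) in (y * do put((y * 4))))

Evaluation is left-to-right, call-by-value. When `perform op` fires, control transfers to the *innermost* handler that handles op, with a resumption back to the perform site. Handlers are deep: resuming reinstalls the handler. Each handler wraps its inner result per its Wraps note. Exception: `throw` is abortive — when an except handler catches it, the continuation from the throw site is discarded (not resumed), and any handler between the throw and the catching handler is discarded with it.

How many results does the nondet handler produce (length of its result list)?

Answer: 3

Evaluation trace:
choose[3, 6, 6] @ H3
  branch[0] choose=3:
    tell(3) @ H1 ⇒ log+=3
    put(0) @ H0 ⇒ s:=0
    H0 returns (0, 0)
    H1 returns ((0, 0), (3))
    H2 returns ((0, 0), (3))
    H3 returns [((0, 0), (3))]
  branch[1] choose=6:
    tell(6) @ H1 ⇒ log+=6
    put(0) @ H0 ⇒ s:=0
    H0 returns (0, 0)
    H1 returns ((0, 0), (6))
    H2 returns ((0, 0), (6))
    H3 returns [((0, 0), (6))]
  branch[2] choose=6:
    tell(6) @ H1 ⇒ log+=6
    put(0) @ H0 ⇒ s:=0
    H0 returns (0, 0)
    H1 returns ((0, 0), (6))
    H2 returns ((0, 0), (6))
    H3 returns [((0, 0), (6))]
= [((0, 0), (3)), ((0, 0), (6)), ((0, 0), (6))]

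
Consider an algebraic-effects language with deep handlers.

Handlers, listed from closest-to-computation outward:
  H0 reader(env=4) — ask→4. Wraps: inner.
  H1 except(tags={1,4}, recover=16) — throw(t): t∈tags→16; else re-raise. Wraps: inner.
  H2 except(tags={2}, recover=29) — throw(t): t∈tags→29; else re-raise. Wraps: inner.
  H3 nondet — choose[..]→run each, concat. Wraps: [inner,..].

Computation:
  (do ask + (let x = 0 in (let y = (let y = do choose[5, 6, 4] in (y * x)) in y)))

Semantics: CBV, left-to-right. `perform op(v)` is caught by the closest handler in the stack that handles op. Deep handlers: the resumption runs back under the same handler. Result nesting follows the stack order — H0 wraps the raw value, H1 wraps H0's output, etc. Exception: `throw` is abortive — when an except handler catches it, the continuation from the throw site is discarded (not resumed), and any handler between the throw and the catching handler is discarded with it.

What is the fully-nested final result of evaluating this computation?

Step-by-step:
ask @ H0 ⇒ 4
choose[5, 6, 4] @ H3
  branch[0] choose=5:
    H0 returns 4
    H1 returns 4
    H2 returns 4
    H3 returns [4]
  branch[1] choose=6:
    H0 returns 4
    H1 returns 4
    H2 returns 4
    H3 returns [4]
  branch[2] choose=4:
    H0 returns 4
    H1 returns 4
    H2 returns 4
    H3 returns [4]
= [4, 4, 4]

Answer: [4, 4, 4]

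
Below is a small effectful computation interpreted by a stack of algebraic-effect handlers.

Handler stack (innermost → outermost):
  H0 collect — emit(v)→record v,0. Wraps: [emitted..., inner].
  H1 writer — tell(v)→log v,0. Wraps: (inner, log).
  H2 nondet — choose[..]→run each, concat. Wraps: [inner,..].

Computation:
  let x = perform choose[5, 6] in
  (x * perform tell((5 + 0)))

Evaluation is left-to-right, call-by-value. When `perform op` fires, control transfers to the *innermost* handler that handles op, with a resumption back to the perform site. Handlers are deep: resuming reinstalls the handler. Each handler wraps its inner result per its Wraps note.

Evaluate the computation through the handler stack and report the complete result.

Working:
choose[5, 6] @ H2
  branch[0] choose=5:
    tell(5) @ H1 ⇒ log+=5
    H0 returns [0]
    H1 returns ([0], (5))
    H2 returns [([0], (5))]
  branch[1] choose=6:
    tell(5) @ H1 ⇒ log+=5
    H0 returns [0]
    H1 returns ([0], (5))
    H2 returns [([0], (5))]
= [([0], (5)), ([0], (5))]

Answer: [([0], (5)), ([0], (5))]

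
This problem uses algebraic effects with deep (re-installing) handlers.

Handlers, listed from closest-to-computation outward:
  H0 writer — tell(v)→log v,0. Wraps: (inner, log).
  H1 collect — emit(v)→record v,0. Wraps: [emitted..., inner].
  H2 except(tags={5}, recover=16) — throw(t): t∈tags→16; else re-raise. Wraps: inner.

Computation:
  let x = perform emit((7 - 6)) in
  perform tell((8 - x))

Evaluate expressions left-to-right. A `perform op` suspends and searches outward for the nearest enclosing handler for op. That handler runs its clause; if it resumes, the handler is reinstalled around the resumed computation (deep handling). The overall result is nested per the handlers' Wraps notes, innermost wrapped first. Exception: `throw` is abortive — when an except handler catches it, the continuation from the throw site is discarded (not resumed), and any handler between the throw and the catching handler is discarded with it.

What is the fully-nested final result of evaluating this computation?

Step-by-step:
emit(1) @ H1 ⇒ out+=1
tell(8) @ H0 ⇒ log+=8
H0 returns (0, (8))
H1 returns [1, (0, (8))]
H2 returns [1, (0, (8))]
= [1, (0, (8))]

Answer: [1, (0, (8))]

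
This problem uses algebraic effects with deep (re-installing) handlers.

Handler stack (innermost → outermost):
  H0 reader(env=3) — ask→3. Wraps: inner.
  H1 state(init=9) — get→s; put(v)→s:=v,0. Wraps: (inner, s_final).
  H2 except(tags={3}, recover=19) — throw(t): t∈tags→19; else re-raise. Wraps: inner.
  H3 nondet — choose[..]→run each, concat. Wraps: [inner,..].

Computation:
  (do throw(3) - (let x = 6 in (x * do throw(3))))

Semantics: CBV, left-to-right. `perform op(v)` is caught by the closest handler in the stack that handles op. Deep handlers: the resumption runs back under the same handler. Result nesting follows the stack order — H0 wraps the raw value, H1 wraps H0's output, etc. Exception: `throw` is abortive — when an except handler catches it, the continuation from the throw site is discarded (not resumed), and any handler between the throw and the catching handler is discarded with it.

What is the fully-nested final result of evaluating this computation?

Working:
throw(3) @ H2 caught ⇒ 19
H3 returns [19]
= [19]

Answer: [19]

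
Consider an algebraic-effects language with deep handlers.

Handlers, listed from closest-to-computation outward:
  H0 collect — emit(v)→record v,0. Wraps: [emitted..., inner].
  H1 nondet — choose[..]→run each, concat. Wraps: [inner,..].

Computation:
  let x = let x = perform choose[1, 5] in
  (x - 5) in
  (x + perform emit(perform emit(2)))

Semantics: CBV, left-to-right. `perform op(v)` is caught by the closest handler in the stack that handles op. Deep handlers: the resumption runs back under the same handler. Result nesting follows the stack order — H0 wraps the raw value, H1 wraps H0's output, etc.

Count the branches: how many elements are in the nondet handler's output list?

Answer: 2

Step-by-step:
choose[1, 5] @ H1
  branch[0] choose=1:
    emit(2) @ H0 ⇒ out+=2
    emit(0) @ H0 ⇒ out+=0
    H0 returns [2, 0, -4]
    H1 returns [[2, 0, -4]]
  branch[1] choose=5:
    emit(2) @ H0 ⇒ out+=2
    emit(0) @ H0 ⇒ out+=0
    H0 returns [2, 0, 0]
    H1 returns [[2, 0, 0]]
= [[2, 0, -4], [2, 0, 0]]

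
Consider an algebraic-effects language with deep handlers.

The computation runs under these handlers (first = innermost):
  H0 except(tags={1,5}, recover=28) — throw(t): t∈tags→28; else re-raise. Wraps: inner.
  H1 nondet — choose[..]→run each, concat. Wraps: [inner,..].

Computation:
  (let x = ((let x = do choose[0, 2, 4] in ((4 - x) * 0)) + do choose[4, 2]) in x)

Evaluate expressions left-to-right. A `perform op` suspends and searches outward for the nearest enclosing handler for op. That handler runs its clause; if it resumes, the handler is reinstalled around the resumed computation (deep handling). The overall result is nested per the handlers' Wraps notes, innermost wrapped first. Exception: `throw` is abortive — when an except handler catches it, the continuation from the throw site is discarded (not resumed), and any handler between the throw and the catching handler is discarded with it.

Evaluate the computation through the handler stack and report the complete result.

Working:
choose[0, 2, 4] @ H1
  branch[0] choose=0:
    choose[4, 2] @ H1
      branch[0] choose=4:
        H0 returns 4
        H1 returns [4]
      branch[1] choose=2:
        H0 returns 2
        H1 returns [2]
  branch[1] choose=2:
    choose[4, 2] @ H1
      branch[0] choose=4:
        H0 returns 4
        H1 returns [4]
      branch[1] choose=2:
        H0 returns 2
        H1 returns [2]
  branch[2] choose=4:
    choose[4, 2] @ H1
      branch[0] choose=4:
        H0 returns 4
        H1 returns [4]
      branch[1] choose=2:
        H0 returns 2
        H1 returns [2]
= [4, 2, 4, 2, 4, 2]

Answer: [4, 2, 4, 2, 4, 2]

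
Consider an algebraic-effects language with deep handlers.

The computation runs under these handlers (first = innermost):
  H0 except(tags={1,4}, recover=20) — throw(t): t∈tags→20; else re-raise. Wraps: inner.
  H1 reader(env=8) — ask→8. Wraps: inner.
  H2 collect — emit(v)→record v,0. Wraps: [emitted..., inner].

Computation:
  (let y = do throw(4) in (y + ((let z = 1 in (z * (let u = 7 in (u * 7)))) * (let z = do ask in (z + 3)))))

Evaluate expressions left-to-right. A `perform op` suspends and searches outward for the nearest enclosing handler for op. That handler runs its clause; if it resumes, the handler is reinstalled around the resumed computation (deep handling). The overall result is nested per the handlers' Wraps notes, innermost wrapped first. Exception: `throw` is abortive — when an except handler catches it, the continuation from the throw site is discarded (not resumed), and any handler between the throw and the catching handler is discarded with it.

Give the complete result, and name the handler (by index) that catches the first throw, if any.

Working:
throw(4) @ H0 caught ⇒ 20
H1 returns 20
H2 returns [20]
= [20]

Answer: [20] ; first throw caught by: H0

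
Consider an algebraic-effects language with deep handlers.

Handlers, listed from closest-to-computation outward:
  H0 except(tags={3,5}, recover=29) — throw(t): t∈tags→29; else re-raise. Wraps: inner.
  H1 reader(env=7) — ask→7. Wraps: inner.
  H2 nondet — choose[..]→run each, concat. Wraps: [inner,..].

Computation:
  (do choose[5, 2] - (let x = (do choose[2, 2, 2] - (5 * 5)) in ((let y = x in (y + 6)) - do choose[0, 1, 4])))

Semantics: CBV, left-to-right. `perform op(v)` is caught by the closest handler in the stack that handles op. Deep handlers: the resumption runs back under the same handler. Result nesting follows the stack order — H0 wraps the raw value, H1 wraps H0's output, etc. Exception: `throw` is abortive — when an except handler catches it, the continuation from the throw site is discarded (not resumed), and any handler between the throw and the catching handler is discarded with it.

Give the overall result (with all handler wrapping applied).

Answer: [22, 23, 26, 22, 23, 26, 22, 23, 26, 19, 20, 23, 19, 20, 23, 19, 20, 23]

Working:
choose[5, 2] @ H2
  branch[0] choose=5:
    choose[2, 2, 2] @ H2
      branch[0] choose=2:
        choose[0, 1, 4] @ H2
          branch[0] choose=0:
            H0 returns 22
            H1 returns 22
            H2 returns [22]
          branch[1] choose=1:
            H0 returns 23
            H1 returns 23
            H2 returns [23]
          branch[2] choose=4:
            H0 returns 26
            H1 returns 26
            H2 returns [26]
      branch[1] choose=2:
        choose[0, 1, 4] @ H2
          branch[0] choose=0:
            H0 returns 22
            H1 returns 22
            H2 returns [22]
          branch[1] choose=1:
            H0 returns 23
            H1 returns 23
            H2 returns [23]
          branch[2] choose=4:
            H0 returns 26
            H1 returns 26
            H2 returns [26]
      branch[2] choose=2:
        choose[0, 1, 4] @ H2
          branch[0] choose=0:
            H0 returns 22
            H1 returns 22
            H2 returns [22]
          branch[1] choose=1:
            H0 returns 23
            H1 returns 23
            H2 returns [23]
          branch[2] choose=4:
            H0 returns 26
            H1 returns 26
            H2 returns [26]
  branch[1] choose=2:
    choose[2, 2, 2] @ H2
      branch[0] choose=2:
        choose[0, 1, 4] @ H2
          branch[0] choose=0:
            H0 returns 19
            H1 returns 19
            H2 returns [19]
          branch[1] choose=1:
            H0 returns 20
            H1 returns 20
            H2 returns [20]
          branch[2] choose=4:
            H0 returns 23
            H1 returns 23
            H2 returns [23]
      branch[1] choose=2:
        choose[0, 1, 4] @ H2
          branch[0] choose=0:
            H0 returns 19
            H1 returns 19
            H2 returns [19]
          branch[1] choose=1:
            H0 returns 20
            H1 returns 20
            H2 returns [20]
          branch[2] choose=4:
            H0 returns 23
            H1 returns 23
            H2 returns [23]
      branch[2] choose=2:
        choose[0, 1, 4] @ H2
          branch[0] choose=0:
            H0 returns 19
            H1 returns 19
            H2 returns [19]
          branch[1] choose=1:
            H0 returns 20
            H1 returns 20
            H2 returns [20]
          branch[2] choose=4:
            H0 returns 23
            H1 returns 23
            H2 returns [23]
= [22, 23, 26, 22, 23, 26, 22, 23, 26, 19, 20, 23, 19, 20, 23, 19, 20, 23]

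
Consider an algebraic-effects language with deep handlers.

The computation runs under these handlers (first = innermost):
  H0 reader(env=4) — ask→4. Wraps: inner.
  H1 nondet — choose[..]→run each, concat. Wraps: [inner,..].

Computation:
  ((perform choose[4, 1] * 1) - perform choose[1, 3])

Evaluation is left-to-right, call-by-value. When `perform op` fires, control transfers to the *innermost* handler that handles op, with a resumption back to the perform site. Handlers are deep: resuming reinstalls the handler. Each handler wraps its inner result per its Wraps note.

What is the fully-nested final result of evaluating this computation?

Answer: [3, 1, 0, -2]

Working:
choose[4, 1] @ H1
  branch[0] choose=4:
    choose[1, 3] @ H1
      branch[0] choose=1:
        H0 returns 3
        H1 returns [3]
      branch[1] choose=3:
        H0 returns 1
        H1 returns [1]
  branch[1] choose=1:
    choose[1, 3] @ H1
      branch[0] choose=1:
        H0 returns 0
        H1 returns [0]
      branch[1] choose=3:
        H0 returns -2
        H1 returns [-2]
= [3, 1, 0, -2]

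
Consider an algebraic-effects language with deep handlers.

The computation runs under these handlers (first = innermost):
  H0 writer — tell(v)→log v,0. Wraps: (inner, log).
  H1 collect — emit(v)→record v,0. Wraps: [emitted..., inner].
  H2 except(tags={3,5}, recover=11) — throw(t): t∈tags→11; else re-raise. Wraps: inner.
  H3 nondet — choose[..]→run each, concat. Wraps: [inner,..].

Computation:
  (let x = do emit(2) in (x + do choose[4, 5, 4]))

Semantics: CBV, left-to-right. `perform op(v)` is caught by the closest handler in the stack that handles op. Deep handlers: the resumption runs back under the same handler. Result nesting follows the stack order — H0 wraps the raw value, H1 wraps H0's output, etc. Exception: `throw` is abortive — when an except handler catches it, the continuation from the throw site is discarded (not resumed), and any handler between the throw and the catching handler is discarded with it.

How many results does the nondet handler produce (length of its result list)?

Evaluation trace:
emit(2) @ H1 ⇒ out+=2
choose[4, 5, 4] @ H3
  branch[0] choose=4:
    H0 returns (4, ())
    H1 returns [2, (4, ())]
    H2 returns [2, (4, ())]
    H3 returns [[2, (4, ())]]
  branch[1] choose=5:
    H0 returns (5, ())
    H1 returns [2, (5, ())]
    H2 returns [2, (5, ())]
    H3 returns [[2, (5, ())]]
  branch[2] choose=4:
    H0 returns (4, ())
    H1 returns [2, (4, ())]
    H2 returns [2, (4, ())]
    H3 returns [[2, (4, ())]]
= [[2, (4, ())], [2, (5, ())], [2, (4, ())]]

Answer: 3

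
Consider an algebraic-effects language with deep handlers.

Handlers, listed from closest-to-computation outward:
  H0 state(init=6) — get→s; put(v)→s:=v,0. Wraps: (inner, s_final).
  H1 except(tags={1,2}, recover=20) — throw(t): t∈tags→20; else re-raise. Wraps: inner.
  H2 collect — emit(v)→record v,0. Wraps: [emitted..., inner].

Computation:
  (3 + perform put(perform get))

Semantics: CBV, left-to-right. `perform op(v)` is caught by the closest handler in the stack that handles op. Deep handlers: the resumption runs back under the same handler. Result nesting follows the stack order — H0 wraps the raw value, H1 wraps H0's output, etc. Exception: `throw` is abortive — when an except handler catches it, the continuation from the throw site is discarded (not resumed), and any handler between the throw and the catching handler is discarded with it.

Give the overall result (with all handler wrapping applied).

Working:
get @ H0 ⇒ 6
put(6) @ H0 ⇒ s:=6
H0 returns (3, 6)
H1 returns (3, 6)
H2 returns [(3, 6)]
= [(3, 6)]

Answer: [(3, 6)]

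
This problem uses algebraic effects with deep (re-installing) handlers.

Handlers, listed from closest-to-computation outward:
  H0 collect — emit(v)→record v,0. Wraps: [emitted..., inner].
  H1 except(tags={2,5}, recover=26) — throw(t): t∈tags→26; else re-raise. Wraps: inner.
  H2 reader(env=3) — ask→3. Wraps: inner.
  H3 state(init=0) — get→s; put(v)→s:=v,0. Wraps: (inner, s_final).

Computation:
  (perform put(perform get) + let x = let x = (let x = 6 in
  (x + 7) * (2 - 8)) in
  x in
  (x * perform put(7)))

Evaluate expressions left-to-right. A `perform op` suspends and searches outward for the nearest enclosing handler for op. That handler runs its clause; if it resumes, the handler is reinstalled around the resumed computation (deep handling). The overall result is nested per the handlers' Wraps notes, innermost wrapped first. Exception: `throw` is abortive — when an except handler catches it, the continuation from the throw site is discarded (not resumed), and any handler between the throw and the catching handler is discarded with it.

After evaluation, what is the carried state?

Answer: 7

Working:
get @ H3 ⇒ 0
put(0) @ H3 ⇒ s:=0
put(7) @ H3 ⇒ s:=7
H0 returns [0]
H1 returns [0]
H2 returns [0]
H3 returns ([0], 7)
= ([0], 7)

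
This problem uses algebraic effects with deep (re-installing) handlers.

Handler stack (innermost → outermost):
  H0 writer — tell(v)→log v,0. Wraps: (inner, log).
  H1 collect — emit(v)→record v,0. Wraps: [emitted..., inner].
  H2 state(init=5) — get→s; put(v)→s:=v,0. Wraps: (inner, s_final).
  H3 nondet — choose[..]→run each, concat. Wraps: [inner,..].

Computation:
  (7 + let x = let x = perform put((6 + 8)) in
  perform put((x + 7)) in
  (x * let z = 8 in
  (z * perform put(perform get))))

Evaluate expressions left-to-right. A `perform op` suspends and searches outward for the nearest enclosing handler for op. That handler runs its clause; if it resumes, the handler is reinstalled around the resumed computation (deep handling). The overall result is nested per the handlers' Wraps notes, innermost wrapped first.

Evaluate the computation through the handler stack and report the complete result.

Answer: [([(7, ())], 7)]

Step-by-step:
put(14) @ H2 ⇒ s:=14
put(7) @ H2 ⇒ s:=7
get @ H2 ⇒ 7
put(7) @ H2 ⇒ s:=7
H0 returns (7, ())
H1 returns [(7, ())]
H2 returns ([(7, ())], 7)
H3 returns [([(7, ())], 7)]
= [([(7, ())], 7)]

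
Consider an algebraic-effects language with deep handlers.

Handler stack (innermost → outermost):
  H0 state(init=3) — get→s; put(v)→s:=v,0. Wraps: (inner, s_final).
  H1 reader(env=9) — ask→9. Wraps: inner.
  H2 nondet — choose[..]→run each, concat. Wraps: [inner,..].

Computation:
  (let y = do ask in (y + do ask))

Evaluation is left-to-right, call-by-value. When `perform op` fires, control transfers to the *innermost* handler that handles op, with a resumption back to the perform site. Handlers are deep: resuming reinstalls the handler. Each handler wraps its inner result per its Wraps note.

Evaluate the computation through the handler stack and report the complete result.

Evaluation trace:
ask @ H1 ⇒ 9
ask @ H1 ⇒ 9
H0 returns (18, 3)
H1 returns (18, 3)
H2 returns [(18, 3)]
= [(18, 3)]

Answer: [(18, 3)]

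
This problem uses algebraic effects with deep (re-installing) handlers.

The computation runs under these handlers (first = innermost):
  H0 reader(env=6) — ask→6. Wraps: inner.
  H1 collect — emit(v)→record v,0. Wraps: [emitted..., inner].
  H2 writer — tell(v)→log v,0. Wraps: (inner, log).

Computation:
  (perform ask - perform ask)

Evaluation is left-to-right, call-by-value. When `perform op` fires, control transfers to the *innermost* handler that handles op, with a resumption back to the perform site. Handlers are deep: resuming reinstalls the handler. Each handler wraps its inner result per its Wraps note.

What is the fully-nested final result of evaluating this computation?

Working:
ask @ H0 ⇒ 6
ask @ H0 ⇒ 6
H0 returns 0
H1 returns [0]
H2 returns ([0], ())
= ([0], ())

Answer: ([0], ())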